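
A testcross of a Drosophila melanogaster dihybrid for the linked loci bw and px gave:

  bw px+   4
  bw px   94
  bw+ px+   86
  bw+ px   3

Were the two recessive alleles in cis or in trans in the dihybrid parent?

The two most frequent classes are bw+ px+ (86) and bw px (94); these are the parental (non-recombinant) types.
So the F1 carried bw+ px+ on one chromosome and bw px on the other — the recessive alleles are on the same chromosome (cis / coupling).

cis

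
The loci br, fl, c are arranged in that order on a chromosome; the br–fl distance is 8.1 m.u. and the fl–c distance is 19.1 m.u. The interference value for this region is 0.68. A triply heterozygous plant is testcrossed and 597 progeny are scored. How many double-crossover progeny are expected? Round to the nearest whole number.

Map distances give recombination frequencies of 0.081 and 0.191 for the two intervals.
With interference 0.68 (so coincidence = 0.32), expected double-crossover frequency = 0.081 × 0.191 × 0.32 = 0.00495.
Expected number = 0.00495 × 597 = 2.96 ≈ 3.

3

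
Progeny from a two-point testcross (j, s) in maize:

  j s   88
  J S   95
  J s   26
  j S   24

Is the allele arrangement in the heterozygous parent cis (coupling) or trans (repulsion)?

The two most frequent classes are J S (95) and j s (88); these are the parental (non-recombinant) types.
So the F1 carried J S on one chromosome and j s on the other — the recessive alleles are on the same chromosome (cis / coupling).

cis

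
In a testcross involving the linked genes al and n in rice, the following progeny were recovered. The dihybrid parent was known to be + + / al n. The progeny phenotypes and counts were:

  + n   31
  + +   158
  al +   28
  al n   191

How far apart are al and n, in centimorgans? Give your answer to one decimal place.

The recombinant classes are + n and al +: 31 + 28 = 59.
Recombination frequency = 59/408 = 0.1446 ≈ 14.5%, i.e. 14.5 centimorgans.

14.5 centimorgans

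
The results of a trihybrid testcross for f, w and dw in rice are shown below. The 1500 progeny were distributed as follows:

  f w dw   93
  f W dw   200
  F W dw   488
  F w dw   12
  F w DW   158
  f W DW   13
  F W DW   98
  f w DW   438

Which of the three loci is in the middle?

The two most frequent reciprocal classes, F W dw and f w DW, are the parental types, so the F1 was F W dw / f w DW.
The two rarest classes, F w dw and f W DW, are the double crossovers. Comparing them with the parentals, only the w allele has switched, so w is the middle locus and the order is f – w – dw.

w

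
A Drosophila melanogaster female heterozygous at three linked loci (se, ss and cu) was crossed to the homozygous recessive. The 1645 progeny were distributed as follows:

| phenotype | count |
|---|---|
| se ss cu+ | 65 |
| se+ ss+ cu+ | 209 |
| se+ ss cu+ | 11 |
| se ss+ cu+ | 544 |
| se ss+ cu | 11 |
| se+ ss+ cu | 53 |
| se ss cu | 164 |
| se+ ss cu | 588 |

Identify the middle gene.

cu

The two most frequent reciprocal classes, se ss+ cu+ and se+ ss cu, are the parental types, so the F1 was se ss+ cu+ / se+ ss cu.
The two rarest classes, se ss+ cu and se+ ss cu+, are the double crossovers. Comparing them with the parentals, only the cu allele has switched, so cu is the middle locus and the order is ss – cu – se.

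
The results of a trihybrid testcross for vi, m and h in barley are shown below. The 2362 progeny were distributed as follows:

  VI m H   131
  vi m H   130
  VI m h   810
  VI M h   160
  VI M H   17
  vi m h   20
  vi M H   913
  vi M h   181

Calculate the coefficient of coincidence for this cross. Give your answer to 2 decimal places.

The two most frequent reciprocal classes, vi M H and VI m h, are the parental types, so the F1 was vi M H / VI m h.
The two rarest classes, VI M H and vi m h, are the double crossovers. Comparing them with the parentals, only the vi allele has switched, so vi is the middle locus and the order is m – vi – h.
m–vi: (290 + 37)/2362 = 0.1384; vi–h: (312 + 37)/2362 = 0.1478.
Expected DCO frequency = 0.1384 × 0.1478 ≈ 0.02046; observed = 37/2362 ≈ 0.01566.
Coefficient of coincidence = 0.01566/0.02046 ≈ 0.77.

0.77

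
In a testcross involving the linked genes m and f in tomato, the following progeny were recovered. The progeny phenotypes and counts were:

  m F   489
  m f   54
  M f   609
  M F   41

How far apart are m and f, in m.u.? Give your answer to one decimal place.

8.0 m.u.

The two most frequent classes, M f (609) and m F (489), are the parental types, so the F1 was M f / m F.
The recombinant classes are M F and m f: 41 + 54 = 95.
Recombination frequency = 95/1193 = 0.0796 ≈ 8.0%, i.e. 8.0 m.u.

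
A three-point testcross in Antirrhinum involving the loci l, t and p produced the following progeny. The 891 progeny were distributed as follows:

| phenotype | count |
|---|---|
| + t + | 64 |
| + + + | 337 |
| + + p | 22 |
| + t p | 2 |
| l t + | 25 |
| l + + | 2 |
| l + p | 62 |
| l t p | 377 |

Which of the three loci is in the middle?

The two most frequent reciprocal classes, + + + and l t p, are the parental types, so the F1 was + + + / l t p.
The two rarest classes, l + + and + t p, are the double crossovers. Comparing them with the parentals, only the l allele has switched, so l is the middle locus and the order is p – l – t.

l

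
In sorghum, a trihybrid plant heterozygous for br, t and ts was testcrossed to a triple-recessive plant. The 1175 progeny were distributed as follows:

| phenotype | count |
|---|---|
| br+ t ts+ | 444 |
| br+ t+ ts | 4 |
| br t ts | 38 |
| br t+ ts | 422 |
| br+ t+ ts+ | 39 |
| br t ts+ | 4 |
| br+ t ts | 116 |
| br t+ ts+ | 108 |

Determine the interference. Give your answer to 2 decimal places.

The two most frequent reciprocal classes, br+ t ts+ and br t+ ts, are the parental types, so the F1 was br+ t ts+ / br t+ ts.
The two rarest classes, br t ts+ and br+ t+ ts, are the double crossovers. Comparing them with the parentals, only the br allele has switched, so br is the middle locus and the order is t – br – ts.
t–br: (77 + 8)/1175 = 0.0723; br–ts: (224 + 8)/1175 = 0.1974.
Expected DCO frequency = 0.0723 × 0.1974 ≈ 0.01427; observed = 8/1175 ≈ 0.00681.
Coefficient of coincidence = 0.00681/0.01427 ≈ 0.48; interference = 1 − 0.48 = 0.52.

0.52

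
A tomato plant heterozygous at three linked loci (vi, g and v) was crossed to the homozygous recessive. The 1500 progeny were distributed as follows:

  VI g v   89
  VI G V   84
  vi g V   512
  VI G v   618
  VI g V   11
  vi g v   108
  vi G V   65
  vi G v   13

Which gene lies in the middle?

The two most frequent reciprocal classes, VI G v and vi g V, are the parental types, so the F1 was VI G v / vi g V.
The two rarest classes, vi G v and VI g V, are the double crossovers. Comparing them with the parentals, only the vi allele has switched, so vi is the middle locus and the order is g – vi – v.

vi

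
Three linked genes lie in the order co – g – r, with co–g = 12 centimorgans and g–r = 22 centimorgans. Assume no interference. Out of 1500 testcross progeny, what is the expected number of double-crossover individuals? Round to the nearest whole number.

Map distances give recombination frequencies of 0.120 and 0.220 for the two intervals.
With no interference, expected double-crossover frequency = 0.120 × 0.220 = 0.02640.
Expected number = 0.02640 × 1500 = 39.60 ≈ 40.

40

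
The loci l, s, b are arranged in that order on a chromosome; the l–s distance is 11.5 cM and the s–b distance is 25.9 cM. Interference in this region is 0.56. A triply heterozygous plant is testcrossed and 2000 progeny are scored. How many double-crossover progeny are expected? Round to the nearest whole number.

26

Map distances give recombination frequencies of 0.115 and 0.259 for the two intervals.
With interference 0.56 (so coincidence = 0.44), expected double-crossover frequency = 0.115 × 0.259 × 0.44 = 0.01311.
Expected number = 0.01311 × 2000 = 26.21 ≈ 26.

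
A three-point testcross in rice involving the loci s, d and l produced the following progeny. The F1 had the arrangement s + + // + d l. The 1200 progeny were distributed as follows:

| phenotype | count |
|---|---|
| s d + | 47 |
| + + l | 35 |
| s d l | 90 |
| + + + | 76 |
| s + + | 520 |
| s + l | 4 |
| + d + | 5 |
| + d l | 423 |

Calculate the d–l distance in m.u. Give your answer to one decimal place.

7.6 m.u.

The two rarest classes, s + l and + d +, are the double crossovers. Comparing them with the parentals, only the l allele has switched, so l is the middle locus and the order is d – l – s.
Crossovers in the d–l interval produce the single-crossover classes s d + and + + l (47 + 35 = 82) plus the double crossovers (9).
RF(d–l) = (82 + 9) / 1200 = 91/1200 = 0.0758 → 7.6 m.u.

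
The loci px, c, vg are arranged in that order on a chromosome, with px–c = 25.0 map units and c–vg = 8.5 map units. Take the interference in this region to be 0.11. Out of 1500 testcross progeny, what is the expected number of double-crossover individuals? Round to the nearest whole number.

Map distances give recombination frequencies of 0.250 and 0.085 for the two intervals.
With interference 0.11 (so coincidence = 0.89), expected double-crossover frequency = 0.250 × 0.085 × 0.89 = 0.01891.
Expected number = 0.01891 × 1500 = 28.37 ≈ 28.

28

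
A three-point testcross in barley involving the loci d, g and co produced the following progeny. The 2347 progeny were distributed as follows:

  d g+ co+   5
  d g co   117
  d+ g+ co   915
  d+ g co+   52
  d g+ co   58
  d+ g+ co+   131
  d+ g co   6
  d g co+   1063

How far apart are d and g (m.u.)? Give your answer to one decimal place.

5.2 m.u.

The two most frequent reciprocal classes, d+ g+ co and d g co+, are the parental types, so the F1 was d+ g+ co / d g co+.
The two rarest classes, d+ g co and d g+ co+, are the double crossovers. Comparing them with the parentals, only the g allele has switched, so g is the middle locus and the order is d – g – co.
Crossovers in the d–g interval produce the single-crossover classes d g+ co and d+ g co+ (58 + 52 = 110) plus the double crossovers (11).
RF(d–g) = (110 + 11) / 2347 = 121/2347 = 0.0516 → 5.2 m.u.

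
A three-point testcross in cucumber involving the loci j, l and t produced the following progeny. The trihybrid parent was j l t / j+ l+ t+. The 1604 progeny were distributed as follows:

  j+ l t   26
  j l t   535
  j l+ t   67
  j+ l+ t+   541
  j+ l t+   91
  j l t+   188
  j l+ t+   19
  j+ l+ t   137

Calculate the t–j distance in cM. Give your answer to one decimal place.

23.1 cM

The two rarest classes, j+ l t and j l+ t+, are the double crossovers. Comparing them with the parentals, only the j allele has switched, so j is the middle locus and the order is l – j – t.
Crossovers in the j–t interval produce the single-crossover classes j l t+ and j+ l+ t (188 + 137 = 325) plus the double crossovers (45).
RF(j–t) = (325 + 45) / 1604 = 370/1604 = 0.2307 → 23.1 cM.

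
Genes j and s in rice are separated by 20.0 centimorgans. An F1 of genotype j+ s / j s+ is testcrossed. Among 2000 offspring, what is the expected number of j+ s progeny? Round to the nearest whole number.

A map distance of 20.0 centimorgans corresponds to a recombination frequency of 0.200.
The F1 is j+ s / j s+, so j+ s is a parental gamete class with expected frequency (1 − r)/2 = 0.800/2 = 0.4000.
Expected number = 0.4000 × 2000 = 800.00 ≈ 800.

800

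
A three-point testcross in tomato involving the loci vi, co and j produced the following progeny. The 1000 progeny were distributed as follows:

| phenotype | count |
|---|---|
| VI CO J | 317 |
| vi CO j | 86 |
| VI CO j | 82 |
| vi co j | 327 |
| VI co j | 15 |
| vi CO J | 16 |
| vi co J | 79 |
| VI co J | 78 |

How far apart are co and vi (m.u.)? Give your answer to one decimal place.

The two most frequent reciprocal classes, vi co j and VI CO J, are the parental types, so the F1 was vi co j / VI CO J.
The two rarest classes, VI co j and vi CO J, are the double crossovers. Comparing them with the parentals, only the vi allele has switched, so vi is the middle locus and the order is j – vi – co.
Crossovers in the vi–co interval produce the single-crossover classes vi CO j and VI co J (86 + 78 = 164) plus the double crossovers (31).
RF(vi–co) = (164 + 31) / 1000 = 195/1000 = 0.1950 → 19.5 m.u.

19.5 m.u.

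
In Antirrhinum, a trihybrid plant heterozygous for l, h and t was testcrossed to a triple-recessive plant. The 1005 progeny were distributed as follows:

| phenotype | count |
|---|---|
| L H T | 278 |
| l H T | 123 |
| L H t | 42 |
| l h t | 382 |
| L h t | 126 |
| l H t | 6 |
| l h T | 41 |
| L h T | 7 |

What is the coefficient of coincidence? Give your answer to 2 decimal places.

0.52

The two most frequent reciprocal classes, L H T and l h t, are the parental types, so the F1 was L H T / l h t.
The two rarest classes, L h T and l H t, are the double crossovers. Comparing them with the parentals, only the h allele has switched, so h is the middle locus and the order is l – h – t.
l–h: (249 + 13)/1005 = 0.2607; h–t: (83 + 13)/1005 = 0.0955.
Expected DCO frequency = 0.2607 × 0.0955 ≈ 0.02490; observed = 13/1005 ≈ 0.01294.
Coefficient of coincidence = 0.01294/0.02490 ≈ 0.52.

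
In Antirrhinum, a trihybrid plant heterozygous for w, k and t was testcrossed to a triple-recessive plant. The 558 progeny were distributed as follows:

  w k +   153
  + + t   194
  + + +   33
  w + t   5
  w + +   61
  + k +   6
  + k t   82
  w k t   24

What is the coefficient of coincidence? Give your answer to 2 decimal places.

The two most frequent reciprocal classes, w k + and + + t, are the parental types, so the F1 was w k + / + + t.
The two rarest classes, + k + and w + t, are the double crossovers. Comparing them with the parentals, only the w allele has switched, so w is the middle locus and the order is k – w – t.
k–w: (143 + 11)/558 = 0.2760; w–t: (57 + 11)/558 = 0.1219.
Expected DCO frequency = 0.2760 × 0.1219 ≈ 0.03364; observed = 11/558 ≈ 0.01971.
Coefficient of coincidence = 0.01971/0.03364 ≈ 0.59.

0.59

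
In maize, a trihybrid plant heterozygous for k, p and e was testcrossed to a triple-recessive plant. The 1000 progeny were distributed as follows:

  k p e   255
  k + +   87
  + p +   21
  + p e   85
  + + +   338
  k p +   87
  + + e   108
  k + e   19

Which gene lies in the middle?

The two most frequent reciprocal classes, k p e and + + +, are the parental types, so the F1 was k p e / + + +.
The two rarest classes, k + e and + p +, are the double crossovers. Comparing them with the parentals, only the p allele has switched, so p is the middle locus and the order is k – p – e.

p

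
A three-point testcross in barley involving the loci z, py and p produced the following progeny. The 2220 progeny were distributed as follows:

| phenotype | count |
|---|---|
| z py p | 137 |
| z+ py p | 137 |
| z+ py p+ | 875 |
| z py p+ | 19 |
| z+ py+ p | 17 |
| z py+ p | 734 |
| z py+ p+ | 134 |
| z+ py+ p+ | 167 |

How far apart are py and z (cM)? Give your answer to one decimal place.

The two most frequent reciprocal classes, z+ py p+ and z py+ p, are the parental types, so the F1 was z+ py p+ / z py+ p.
The two rarest classes, z py p+ and z+ py+ p, are the double crossovers. Comparing them with the parentals, only the z allele has switched, so z is the middle locus and the order is p – z – py.
Crossovers in the z–py interval produce the single-crossover classes z+ py+ p+ and z py p (167 + 137 = 304) plus the double crossovers (36).
RF(z–py) = (304 + 36) / 2220 = 340/2220 = 0.1532 → 15.3 cM.

15.3 cM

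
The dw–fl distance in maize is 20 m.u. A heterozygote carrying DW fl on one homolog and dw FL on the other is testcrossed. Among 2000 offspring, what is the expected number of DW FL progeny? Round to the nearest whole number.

200

A map distance of 20 m.u. corresponds to a recombination frequency of 0.200.
The F1 is DW fl / dw FL, so DW FL is a recombinant gamete class with expected frequency r/2 = 0.200/2 = 0.1000.
Expected number = 0.1000 × 2000 = 200.00 ≈ 200.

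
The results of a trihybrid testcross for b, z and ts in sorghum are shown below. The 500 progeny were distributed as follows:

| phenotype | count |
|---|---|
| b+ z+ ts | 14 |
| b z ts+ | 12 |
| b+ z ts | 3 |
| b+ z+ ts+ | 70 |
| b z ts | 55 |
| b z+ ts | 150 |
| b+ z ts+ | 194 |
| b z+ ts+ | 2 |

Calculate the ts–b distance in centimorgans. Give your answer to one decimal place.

6.2 centimorgans

The two most frequent reciprocal classes, b z+ ts and b+ z ts+, are the parental types, so the F1 was b z+ ts / b+ z ts+.
The two rarest classes, b z+ ts+ and b+ z ts, are the double crossovers. Comparing them with the parentals, only the ts allele has switched, so ts is the middle locus and the order is z – ts – b.
Crossovers in the ts–b interval produce the single-crossover classes b+ z+ ts and b z ts+ (14 + 12 = 26) plus the double crossovers (5).
RF(ts–b) = (26 + 5) / 500 = 31/500 = 0.0620 → 6.2 centimorgans.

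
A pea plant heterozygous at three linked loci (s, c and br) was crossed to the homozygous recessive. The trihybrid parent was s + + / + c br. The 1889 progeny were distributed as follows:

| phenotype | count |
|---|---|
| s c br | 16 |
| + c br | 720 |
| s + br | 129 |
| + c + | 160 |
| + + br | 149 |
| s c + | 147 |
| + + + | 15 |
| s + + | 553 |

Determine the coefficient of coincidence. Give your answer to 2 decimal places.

0.56

The two rarest classes, + + + and s c br, are the double crossovers. Comparing them with the parentals, only the s allele has switched, so s is the middle locus and the order is c – s – br.
c–s: (296 + 31)/1889 = 0.1731; s–br: (289 + 31)/1889 = 0.1694.
Expected DCO frequency = 0.1731 × 0.1694 ≈ 0.02932; observed = 31/1889 ≈ 0.01641.
Coefficient of coincidence = 0.01641/0.02932 ≈ 0.56.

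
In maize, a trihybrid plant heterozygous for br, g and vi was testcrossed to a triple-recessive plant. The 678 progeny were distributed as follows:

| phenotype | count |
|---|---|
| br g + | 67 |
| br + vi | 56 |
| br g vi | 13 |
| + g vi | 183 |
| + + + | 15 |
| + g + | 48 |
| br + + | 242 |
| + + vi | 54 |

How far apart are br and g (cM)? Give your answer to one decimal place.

22.0 cM

The two most frequent reciprocal classes, br + + and + g vi, are the parental types, so the F1 was br + + / + g vi.
The two rarest classes, + + + and br g vi, are the double crossovers. Comparing them with the parentals, only the br allele has switched, so br is the middle locus and the order is vi – br – g.
Crossovers in the br–g interval produce the single-crossover classes br g + and + + vi (67 + 54 = 121) plus the double crossovers (28).
RF(br–g) = (121 + 28) / 678 = 149/678 = 0.2198 → 22.0 cM.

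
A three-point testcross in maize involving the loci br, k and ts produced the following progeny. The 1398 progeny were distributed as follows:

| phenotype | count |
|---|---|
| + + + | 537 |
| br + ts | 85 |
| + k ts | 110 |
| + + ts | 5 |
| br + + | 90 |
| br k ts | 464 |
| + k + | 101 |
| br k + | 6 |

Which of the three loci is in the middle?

The two most frequent reciprocal classes, br k ts and + + +, are the parental types, so the F1 was br k ts / + + +.
The two rarest classes, br k + and + + ts, are the double crossovers. Comparing them with the parentals, only the ts allele has switched, so ts is the middle locus and the order is br – ts – k.

ts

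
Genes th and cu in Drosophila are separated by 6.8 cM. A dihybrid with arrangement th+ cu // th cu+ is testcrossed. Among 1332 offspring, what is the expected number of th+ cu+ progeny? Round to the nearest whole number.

A map distance of 6.8 cM corresponds to a recombination frequency of 0.068.
The F1 is th+ cu / th cu+, so th+ cu+ is a recombinant gamete class with expected frequency r/2 = 0.068/2 = 0.0340.
Expected number = 0.0340 × 1332 = 45.29 ≈ 45.

45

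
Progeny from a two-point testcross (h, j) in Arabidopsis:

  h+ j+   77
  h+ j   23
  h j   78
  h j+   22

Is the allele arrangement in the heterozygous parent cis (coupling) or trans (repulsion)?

cis

The two most frequent classes are h+ j+ (77) and h j (78); these are the parental (non-recombinant) types.
So the F1 carried h+ j+ on one chromosome and h j on the other — the recessive alleles are on the same chromosome (cis / coupling).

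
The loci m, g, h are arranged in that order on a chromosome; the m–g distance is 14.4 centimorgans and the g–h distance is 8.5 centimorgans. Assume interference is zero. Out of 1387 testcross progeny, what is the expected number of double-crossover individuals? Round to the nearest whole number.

17

Map distances give recombination frequencies of 0.144 and 0.085 for the two intervals.
With no interference, expected double-crossover frequency = 0.144 × 0.085 = 0.01224.
Expected number = 0.01224 × 1387 = 16.98 ≈ 17.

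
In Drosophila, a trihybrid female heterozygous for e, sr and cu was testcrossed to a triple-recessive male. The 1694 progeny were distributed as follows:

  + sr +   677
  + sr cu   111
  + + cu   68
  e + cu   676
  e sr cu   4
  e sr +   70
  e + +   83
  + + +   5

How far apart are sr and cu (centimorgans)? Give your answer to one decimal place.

The two most frequent reciprocal classes, + sr + and e + cu, are the parental types, so the F1 was + sr + / e + cu.
The two rarest classes, + + + and e sr cu, are the double crossovers. Comparing them with the parentals, only the sr allele has switched, so sr is the middle locus and the order is cu – sr – e.
Crossovers in the cu–sr interval produce the single-crossover classes + sr cu and e + + (111 + 83 = 194) plus the double crossovers (9).
RF(cu–sr) = (194 + 9) / 1694 = 203/1694 = 0.1198 → 12.0 centimorgans.

12.0 centimorgans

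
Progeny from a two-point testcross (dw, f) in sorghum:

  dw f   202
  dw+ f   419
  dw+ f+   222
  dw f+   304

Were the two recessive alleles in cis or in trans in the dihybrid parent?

trans

The two most frequent classes are dw+ f (419) and dw f+ (304); these are the parental (non-recombinant) types.
So the F1 carried dw+ f on one chromosome and dw f+ on the other — the recessive alleles are on opposite chromosomes (trans / repulsion).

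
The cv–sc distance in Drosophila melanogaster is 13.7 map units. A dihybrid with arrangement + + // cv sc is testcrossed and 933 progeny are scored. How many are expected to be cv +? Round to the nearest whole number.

A map distance of 13.7 map units corresponds to a recombination frequency of 0.137.
The F1 is + + / cv sc, so cv + is a recombinant gamete class with expected frequency r/2 = 0.137/2 = 0.0685.
Expected number = 0.0685 × 933 = 63.91 ≈ 64.

64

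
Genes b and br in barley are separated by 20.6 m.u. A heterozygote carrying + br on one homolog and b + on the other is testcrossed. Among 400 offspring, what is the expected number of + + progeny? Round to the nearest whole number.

A map distance of 20.6 m.u. corresponds to a recombination frequency of 0.206.
The F1 is + br / b +, so + + is a recombinant gamete class with expected frequency r/2 = 0.206/2 = 0.1030.
Expected number = 0.1030 × 400 = 41.20 ≈ 41.

41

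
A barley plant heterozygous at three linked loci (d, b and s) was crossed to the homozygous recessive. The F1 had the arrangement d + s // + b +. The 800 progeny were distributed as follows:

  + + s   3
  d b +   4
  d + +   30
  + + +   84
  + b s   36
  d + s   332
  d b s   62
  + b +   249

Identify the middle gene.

d

The two rarest classes, + + s and d b +, are the double crossovers. Comparing them with the parentals, only the d allele has switched, so d is the middle locus and the order is s – d – b.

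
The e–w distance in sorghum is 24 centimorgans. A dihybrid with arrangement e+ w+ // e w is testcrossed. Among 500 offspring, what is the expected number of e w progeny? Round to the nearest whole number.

190

A map distance of 24 centimorgans corresponds to a recombination frequency of 0.240.
The F1 is e+ w+ / e w, so e w is a parental gamete class with expected frequency (1 − r)/2 = 0.760/2 = 0.3800.
Expected number = 0.3800 × 500 = 190.00 ≈ 190.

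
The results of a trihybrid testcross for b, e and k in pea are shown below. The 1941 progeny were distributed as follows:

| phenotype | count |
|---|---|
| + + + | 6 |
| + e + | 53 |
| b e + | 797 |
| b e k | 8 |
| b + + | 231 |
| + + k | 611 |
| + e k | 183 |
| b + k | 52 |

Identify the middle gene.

k

The two most frequent reciprocal classes, b e + and + + k, are the parental types, so the F1 was b e + / + + k.
The two rarest classes, b e k and + + +, are the double crossovers. Comparing them with the parentals, only the k allele has switched, so k is the middle locus and the order is e – k – b.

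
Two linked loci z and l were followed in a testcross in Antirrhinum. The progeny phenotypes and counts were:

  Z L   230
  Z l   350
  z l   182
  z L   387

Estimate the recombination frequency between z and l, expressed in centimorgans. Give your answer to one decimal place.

35.9 centimorgans

The two most frequent classes, Z l (350) and z L (387), are the parental types, so the F1 was Z l / z L.
The recombinant classes are Z L and z l: 230 + 182 = 412.
Recombination frequency = 412/1149 = 0.3586 ≈ 35.9%, i.e. 35.9 centimorgans.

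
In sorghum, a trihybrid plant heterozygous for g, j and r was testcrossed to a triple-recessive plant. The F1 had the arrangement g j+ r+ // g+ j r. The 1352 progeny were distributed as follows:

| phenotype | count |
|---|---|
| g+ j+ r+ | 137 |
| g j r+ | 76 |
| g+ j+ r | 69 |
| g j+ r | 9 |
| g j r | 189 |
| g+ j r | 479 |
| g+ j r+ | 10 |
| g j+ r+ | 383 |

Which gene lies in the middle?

The two rarest classes, g j+ r and g+ j r+, are the double crossovers. Comparing them with the parentals, only the r allele has switched, so r is the middle locus and the order is j – r – g.

r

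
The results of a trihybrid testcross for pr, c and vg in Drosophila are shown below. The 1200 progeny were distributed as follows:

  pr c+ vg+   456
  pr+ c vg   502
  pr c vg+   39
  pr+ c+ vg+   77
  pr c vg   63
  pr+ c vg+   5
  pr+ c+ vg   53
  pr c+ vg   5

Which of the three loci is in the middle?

The two most frequent reciprocal classes, pr+ c vg and pr c+ vg+, are the parental types, so the F1 was pr+ c vg / pr c+ vg+.
The two rarest classes, pr+ c vg+ and pr c+ vg, are the double crossovers. Comparing them with the parentals, only the vg allele has switched, so vg is the middle locus and the order is c – vg – pr.

vg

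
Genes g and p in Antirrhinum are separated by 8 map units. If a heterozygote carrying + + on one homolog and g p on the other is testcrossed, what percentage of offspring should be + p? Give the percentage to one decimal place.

A map distance of 8 map units corresponds to a recombination frequency of 0.080.
The F1 is + + / g p, so + p is a recombinant gamete class with expected frequency r/2 = 0.080/2 = 0.0400.
That is 0.0400 = 4.0% of the progeny.

4.0%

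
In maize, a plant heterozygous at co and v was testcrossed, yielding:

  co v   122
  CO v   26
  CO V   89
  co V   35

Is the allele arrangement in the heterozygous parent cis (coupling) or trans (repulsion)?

cis

The two most frequent classes are CO V (89) and co v (122); these are the parental (non-recombinant) types.
So the F1 carried CO V on one chromosome and co v on the other — the recessive alleles are on the same chromosome (cis / coupling).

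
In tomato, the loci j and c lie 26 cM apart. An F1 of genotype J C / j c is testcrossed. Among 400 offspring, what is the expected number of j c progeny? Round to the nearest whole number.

A map distance of 26 cM corresponds to a recombination frequency of 0.260.
The F1 is J C / j c, so j c is a parental gamete class with expected frequency (1 − r)/2 = 0.740/2 = 0.3700.
Expected number = 0.3700 × 400 = 148.00 ≈ 148.

148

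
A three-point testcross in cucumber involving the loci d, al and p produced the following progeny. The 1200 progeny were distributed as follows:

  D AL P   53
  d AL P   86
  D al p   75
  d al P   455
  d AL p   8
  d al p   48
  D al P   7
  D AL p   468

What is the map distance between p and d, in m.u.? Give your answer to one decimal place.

9.7 m.u.

The two most frequent reciprocal classes, D AL p and d al P, are the parental types, so the F1 was D AL p / d al P.
The two rarest classes, d AL p and D al P, are the double crossovers. Comparing them with the parentals, only the d allele has switched, so d is the middle locus and the order is p – d – al.
Crossovers in the p–d interval produce the single-crossover classes D AL P and d al p (53 + 48 = 101) plus the double crossovers (15).
RF(p–d) = (101 + 15) / 1200 = 116/1200 = 0.0967 → 9.7 m.u.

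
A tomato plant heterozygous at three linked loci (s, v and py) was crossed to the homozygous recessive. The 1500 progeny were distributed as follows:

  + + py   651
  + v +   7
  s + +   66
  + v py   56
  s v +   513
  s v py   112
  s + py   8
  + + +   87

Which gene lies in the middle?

The two most frequent reciprocal classes, + + py and s v +, are the parental types, so the F1 was + + py / s v +.
The two rarest classes, s + py and + v +, are the double crossovers. Comparing them with the parentals, only the s allele has switched, so s is the middle locus and the order is v – s – py.

s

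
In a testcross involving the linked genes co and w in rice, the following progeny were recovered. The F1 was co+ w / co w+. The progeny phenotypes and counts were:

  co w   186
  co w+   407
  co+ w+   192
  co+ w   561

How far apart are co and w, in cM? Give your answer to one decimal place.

28.1 cM

The recombinant classes are co+ w+ and co w: 192 + 186 = 378.
Recombination frequency = 378/1346 = 0.2808 ≈ 28.1%, i.e. 28.1 cM.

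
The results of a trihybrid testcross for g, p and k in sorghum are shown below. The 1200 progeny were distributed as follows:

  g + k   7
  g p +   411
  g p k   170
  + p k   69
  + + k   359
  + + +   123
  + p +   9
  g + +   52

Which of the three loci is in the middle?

g

The two most frequent reciprocal classes, g p + and + + k, are the parental types, so the F1 was g p + / + + k.
The two rarest classes, + p + and g + k, are the double crossovers. Comparing them with the parentals, only the g allele has switched, so g is the middle locus and the order is p – g – k.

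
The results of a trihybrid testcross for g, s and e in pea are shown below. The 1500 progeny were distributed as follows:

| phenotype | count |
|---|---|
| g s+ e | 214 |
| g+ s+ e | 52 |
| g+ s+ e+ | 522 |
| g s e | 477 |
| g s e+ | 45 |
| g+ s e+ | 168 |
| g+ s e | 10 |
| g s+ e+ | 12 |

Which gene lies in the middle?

g

The two most frequent reciprocal classes, g+ s+ e+ and g s e, are the parental types, so the F1 was g+ s+ e+ / g s e.
The two rarest classes, g s+ e+ and g+ s e, are the double crossovers. Comparing them with the parentals, only the g allele has switched, so g is the middle locus and the order is s – g – e.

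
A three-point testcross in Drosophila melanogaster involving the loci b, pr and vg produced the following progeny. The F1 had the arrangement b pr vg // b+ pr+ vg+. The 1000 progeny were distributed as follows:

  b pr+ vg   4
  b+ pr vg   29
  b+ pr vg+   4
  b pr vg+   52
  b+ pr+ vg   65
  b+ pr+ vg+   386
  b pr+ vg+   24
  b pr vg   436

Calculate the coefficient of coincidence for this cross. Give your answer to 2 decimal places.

1.05

The two rarest classes, b pr+ vg and b+ pr vg+, are the double crossovers. Comparing them with the parentals, only the pr allele has switched, so pr is the middle locus and the order is vg – pr – b.
vg–pr: (117 + 8)/1000 = 0.1250; pr–b: (53 + 8)/1000 = 0.0610.
Expected DCO frequency = 0.1250 × 0.0610 ≈ 0.00762; observed = 8/1000 ≈ 0.00800.
Coefficient of coincidence = 0.00800/0.00762 ≈ 1.05.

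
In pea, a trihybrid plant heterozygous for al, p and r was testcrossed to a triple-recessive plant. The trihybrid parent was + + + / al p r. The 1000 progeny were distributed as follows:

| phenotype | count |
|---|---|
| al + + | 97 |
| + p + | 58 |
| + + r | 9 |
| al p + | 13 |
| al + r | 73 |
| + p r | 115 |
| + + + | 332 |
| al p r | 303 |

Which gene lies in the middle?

The two rarest classes, + + r and al p +, are the double crossovers. Comparing them with the parentals, only the r allele has switched, so r is the middle locus and the order is p – r – al.

r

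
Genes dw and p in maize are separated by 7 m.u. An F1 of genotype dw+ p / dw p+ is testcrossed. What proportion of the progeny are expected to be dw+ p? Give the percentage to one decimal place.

46.5%

A map distance of 7 m.u. corresponds to a recombination frequency of 0.070.
The F1 is dw+ p / dw p+, so dw+ p is a parental gamete class with expected frequency (1 − r)/2 = 0.930/2 = 0.4650.
That is 0.4650 = 46.5% of the progeny.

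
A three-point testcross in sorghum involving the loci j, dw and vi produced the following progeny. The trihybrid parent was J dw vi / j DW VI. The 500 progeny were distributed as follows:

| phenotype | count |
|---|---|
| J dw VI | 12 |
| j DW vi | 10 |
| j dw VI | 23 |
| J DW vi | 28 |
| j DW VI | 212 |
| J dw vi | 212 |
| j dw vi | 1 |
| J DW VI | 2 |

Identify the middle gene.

j

The two rarest classes, j dw vi and J DW VI, are the double crossovers. Comparing them with the parentals, only the j allele has switched, so j is the middle locus and the order is vi – j – dw.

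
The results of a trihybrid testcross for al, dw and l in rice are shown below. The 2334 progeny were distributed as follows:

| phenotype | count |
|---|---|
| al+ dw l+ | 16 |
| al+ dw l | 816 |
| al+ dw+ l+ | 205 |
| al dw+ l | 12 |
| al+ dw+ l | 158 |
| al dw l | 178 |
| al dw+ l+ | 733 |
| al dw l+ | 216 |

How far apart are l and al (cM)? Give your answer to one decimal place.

17.6 cM

The two most frequent reciprocal classes, al dw+ l+ and al+ dw l, are the parental types, so the F1 was al dw+ l+ / al+ dw l.
The two rarest classes, al dw+ l and al+ dw l+, are the double crossovers. Comparing them with the parentals, only the l allele has switched, so l is the middle locus and the order is dw – l – al.
Crossovers in the l–al interval produce the single-crossover classes al+ dw+ l+ and al dw l (205 + 178 = 383) plus the double crossovers (28).
RF(l–al) = (383 + 28) / 2334 = 411/2334 = 0.1761 → 17.6 cM.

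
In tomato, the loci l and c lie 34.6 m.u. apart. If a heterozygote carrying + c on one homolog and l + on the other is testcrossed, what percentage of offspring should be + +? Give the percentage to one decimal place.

A map distance of 34.6 m.u. corresponds to a recombination frequency of 0.346.
The F1 is + c / l +, so + + is a recombinant gamete class with expected frequency r/2 = 0.346/2 = 0.1730.
That is 0.1730 = 17.3% of the progeny.

17.3%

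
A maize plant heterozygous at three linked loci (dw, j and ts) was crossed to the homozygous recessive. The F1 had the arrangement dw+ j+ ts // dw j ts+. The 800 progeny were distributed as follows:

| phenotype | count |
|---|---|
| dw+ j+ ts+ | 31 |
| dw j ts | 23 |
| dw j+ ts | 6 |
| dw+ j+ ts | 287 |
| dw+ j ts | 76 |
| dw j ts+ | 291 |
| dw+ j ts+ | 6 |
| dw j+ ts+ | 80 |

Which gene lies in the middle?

dw

The two rarest classes, dw j+ ts and dw+ j ts+, are the double crossovers. Comparing them with the parentals, only the dw allele has switched, so dw is the middle locus and the order is ts – dw – j.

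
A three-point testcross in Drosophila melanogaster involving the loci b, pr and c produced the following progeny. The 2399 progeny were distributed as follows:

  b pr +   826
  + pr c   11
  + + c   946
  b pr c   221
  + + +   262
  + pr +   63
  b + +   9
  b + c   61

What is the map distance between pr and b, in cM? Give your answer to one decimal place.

The two most frequent reciprocal classes, + + c and b pr +, are the parental types, so the F1 was + + c / b pr +.
The two rarest classes, + pr c and b + +, are the double crossovers. Comparing them with the parentals, only the pr allele has switched, so pr is the middle locus and the order is b – pr – c.
Crossovers in the b–pr interval produce the single-crossover classes b + c and + pr + (61 + 63 = 124) plus the double crossovers (20).
RF(b–pr) = (124 + 20) / 2399 = 144/2399 = 0.0600 → 6.0 cM.

6.0 cM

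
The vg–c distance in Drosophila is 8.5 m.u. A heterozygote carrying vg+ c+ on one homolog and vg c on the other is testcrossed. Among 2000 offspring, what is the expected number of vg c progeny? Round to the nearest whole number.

915

A map distance of 8.5 m.u. corresponds to a recombination frequency of 0.085.
The F1 is vg+ c+ / vg c, so vg c is a parental gamete class with expected frequency (1 − r)/2 = 0.915/2 = 0.4575.
Expected number = 0.4575 × 2000 = 915.00 ≈ 915.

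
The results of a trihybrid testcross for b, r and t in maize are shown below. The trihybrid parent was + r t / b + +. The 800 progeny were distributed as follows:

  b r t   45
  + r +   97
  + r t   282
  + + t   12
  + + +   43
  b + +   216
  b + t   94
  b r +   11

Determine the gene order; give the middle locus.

r

The two rarest classes, + + t and b r +, are the double crossovers. Comparing them with the parentals, only the r allele has switched, so r is the middle locus and the order is t – r – b.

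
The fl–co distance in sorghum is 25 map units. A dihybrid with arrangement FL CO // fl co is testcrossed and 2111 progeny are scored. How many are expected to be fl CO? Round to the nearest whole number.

A map distance of 25 map units corresponds to a recombination frequency of 0.250.
The F1 is FL CO / fl co, so fl CO is a recombinant gamete class with expected frequency r/2 = 0.250/2 = 0.1250.
Expected number = 0.1250 × 2111 = 263.88 ≈ 264.

264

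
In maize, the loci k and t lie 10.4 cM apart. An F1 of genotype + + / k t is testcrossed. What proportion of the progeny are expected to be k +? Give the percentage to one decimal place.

A map distance of 10.4 cM corresponds to a recombination frequency of 0.104.
The F1 is + + / k t, so k + is a recombinant gamete class with expected frequency r/2 = 0.104/2 = 0.0520.
That is 0.0520 = 5.2% of the progeny.

5.2%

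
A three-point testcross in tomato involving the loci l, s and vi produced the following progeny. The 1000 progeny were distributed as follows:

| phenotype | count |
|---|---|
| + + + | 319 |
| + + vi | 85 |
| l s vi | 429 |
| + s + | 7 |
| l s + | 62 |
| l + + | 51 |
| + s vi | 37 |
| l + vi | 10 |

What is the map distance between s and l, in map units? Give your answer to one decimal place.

10.5 map units

The two most frequent reciprocal classes, l s vi and + + +, are the parental types, so the F1 was l s vi / + + +.
The two rarest classes, l + vi and + s +, are the double crossovers. Comparing them with the parentals, only the s allele has switched, so s is the middle locus and the order is vi – s – l.
Crossovers in the s–l interval produce the single-crossover classes + s vi and l + + (37 + 51 = 88) plus the double crossovers (17).
RF(s–l) = (88 + 17) / 1000 = 105/1000 = 0.1050 → 10.5 map units.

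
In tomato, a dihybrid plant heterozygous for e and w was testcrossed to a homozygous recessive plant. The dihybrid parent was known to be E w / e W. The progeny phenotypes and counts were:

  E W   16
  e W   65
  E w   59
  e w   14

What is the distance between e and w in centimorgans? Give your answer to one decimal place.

19.5 centimorgans

The recombinant classes are E W and e w: 16 + 14 = 30.
Recombination frequency = 30/154 = 0.1948 ≈ 19.5%, i.e. 19.5 centimorgans.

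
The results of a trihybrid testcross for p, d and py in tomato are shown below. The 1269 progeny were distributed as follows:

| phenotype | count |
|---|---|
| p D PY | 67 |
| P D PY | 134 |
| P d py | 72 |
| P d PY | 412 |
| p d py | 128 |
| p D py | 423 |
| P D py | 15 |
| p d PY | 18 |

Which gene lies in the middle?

The two most frequent reciprocal classes, P d PY and p D py, are the parental types, so the F1 was P d PY / p D py.
The two rarest classes, p d PY and P D py, are the double crossovers. Comparing them with the parentals, only the p allele has switched, so p is the middle locus and the order is d – p – py.

p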